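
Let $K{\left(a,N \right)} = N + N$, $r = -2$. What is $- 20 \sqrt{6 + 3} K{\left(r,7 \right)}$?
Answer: $-840$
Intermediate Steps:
$K{\left(a,N \right)} = 2 N$
$- 20 \sqrt{6 + 3} K{\left(r,7 \right)} = - 20 \sqrt{6 + 3} \cdot 2 \cdot 7 = - 20 \sqrt{9} \cdot 14 = \left(-20\right) 3 \cdot 14 = \left(-60\right) 14 = -840$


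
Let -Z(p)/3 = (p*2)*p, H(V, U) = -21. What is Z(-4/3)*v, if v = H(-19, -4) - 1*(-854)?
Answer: -26656/3 ≈ -8885.3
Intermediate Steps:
Z(p) = -6*p² (Z(p) = -3*p*2*p = -3*2*p*p = -6*p²)
v = 833 (v = -21 - 1*(-854) = -21 + 854 = 833)
Z(-4/3)*v = -6*(-4/3)²*833 = -6*16/9*833 = -32/3*833 = -26656/3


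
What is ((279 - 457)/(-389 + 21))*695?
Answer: 61855/184 ≈ 336.17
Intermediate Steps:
((279 - 457)/(-389 + 21))*695 = -178/(-368)*695 = -178*(-1/368)*695 = (89/184)*695 = 61855/184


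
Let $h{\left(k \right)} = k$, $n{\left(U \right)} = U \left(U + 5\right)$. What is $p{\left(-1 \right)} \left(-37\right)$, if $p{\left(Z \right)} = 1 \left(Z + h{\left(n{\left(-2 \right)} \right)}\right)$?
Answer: $259$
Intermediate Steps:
$n{\left(U \right)} = U \left(5 + U\right)$
$p{\left(Z \right)} = -6 + Z$ ($p{\left(Z \right)} = 1 \left(Z - 2 \left(5 - 2\right)\right) = 1 \left(Z - 6\right) = 1 \left(-6 + Z\right) = -6 + Z$)
$p{\left(-1 \right)} \left(-37\right) = \left(-6 - 1\right) \left(-37\right) = \left(-7\right) \left(-37\right) = 259$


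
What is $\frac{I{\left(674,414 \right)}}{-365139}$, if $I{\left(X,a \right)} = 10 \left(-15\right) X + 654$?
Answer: $\frac{33482}{121713} \approx 0.27509$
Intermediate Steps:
$I{\left(X,a \right)} = 654 - 150 X$ ($I{\left(X,a \right)} = - 150 X + 654 = 654 - 150 X$)
$\frac{I{\left(674,414 \right)}}{-365139} = \frac{654 - 101100}{-365139} = \left(654 - 101100\right) \left(- \frac{1}{365139}\right) = \left(-100446\right) \left(- \frac{1}{365139}\right) = \frac{33482}{121713}$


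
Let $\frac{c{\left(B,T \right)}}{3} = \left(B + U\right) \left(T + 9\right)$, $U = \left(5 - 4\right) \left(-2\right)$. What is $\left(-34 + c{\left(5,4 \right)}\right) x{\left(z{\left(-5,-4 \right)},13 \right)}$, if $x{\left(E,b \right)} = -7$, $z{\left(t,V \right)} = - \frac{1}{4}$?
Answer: $-581$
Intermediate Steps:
$z{\left(t,V \right)} = - \frac{1}{4}$ ($z{\left(t,V \right)} = \left(-1\right) \frac{1}{4} = - \frac{1}{4}$)
$U = -2$ ($U = 1 \left(-2\right) = -2$)
$c{\left(B,T \right)} = 3 \left(-2 + B\right) \left(9 + T\right)$ ($c{\left(B,T \right)} = 3 \left(B - 2\right) \left(T + 9\right) = 3 \left(-2 + B\right) \left(9 + T\right)$)
$\left(-34 + c{\left(5,4 \right)}\right) x{\left(z{\left(-5,-4 \right)},13 \right)} = \left(-34 + \left(-54 - 24 + 27 \cdot 5 + 3 \cdot 5 \cdot 4\right)\right) \left(-7\right) = \left(-34 + \left(-54 - 24 + 135 + 60\right)\right) \left(-7\right) = \left(-34 + 117\right) \left(-7\right) = 83 \left(-7\right) = -581$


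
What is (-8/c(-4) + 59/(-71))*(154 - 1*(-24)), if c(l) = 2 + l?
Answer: 40050/71 ≈ 564.08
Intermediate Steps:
(-8/c(-4) + 59/(-71))*(154 - 1*(-24)) = (-8/(2 - 4) + 59/(-71))*(154 - 1*(-24)) = (-8/(-2) + 59*(-1/71))*(154 + 24) = (-8*(-½) - 59/71)*178 = (4 - 59/71)*178 = (225/71)*178 = 40050/71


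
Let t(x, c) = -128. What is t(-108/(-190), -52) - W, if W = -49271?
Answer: 49143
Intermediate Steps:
t(-108/(-190), -52) - W = -128 - 1*(-49271) = -128 + 49271 = 49143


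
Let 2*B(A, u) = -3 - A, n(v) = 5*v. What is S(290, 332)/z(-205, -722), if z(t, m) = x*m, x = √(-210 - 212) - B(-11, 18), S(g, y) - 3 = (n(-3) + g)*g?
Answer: 79753/79059 + 79753*I*√422/316236 ≈ 1.0088 + 5.1807*I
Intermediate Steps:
B(A, u) = -3/2 - A/2 (B(A, u) = (-3 - A)/2 = -3/2 - A/2)
S(g, y) = 3 + g*(-15 + g) (S(g, y) = 3 + (5*(-3) + g)*g = 3 + (-15 + g)*g = 3 + g*(-15 + g))
x = -4 + I*√422 (x = √(-210 - 212) - (-3/2 - ½*(-11)) = √(-422) - (-3/2 + 11/2) = I*√422 - 1*4 = I*√422 - 4 = -4 + I*√422 ≈ -4.0 + 20.543*I)
z(t, m) = m*(-4 + I*√422) (z(t, m) = (-4 + I*√422)*m = m*(-4 + I*√422))
S(290, 332)/z(-205, -722) = (3 + 290² - 15*290)/((-722*(-4 + I*√422))) = (3 + 84100 - 4350)/(2888 - 722*I*√422) = 79753/(2888 - 722*I*√422)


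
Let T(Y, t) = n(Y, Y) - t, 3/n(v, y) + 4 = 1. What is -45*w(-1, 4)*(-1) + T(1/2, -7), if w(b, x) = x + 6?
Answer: 456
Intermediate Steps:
n(v, y) = -1 (n(v, y) = 3/(-4 + 1) = 3/(-3) = 3*(-1/3) = -1)
T(Y, t) = -1 - t
w(b, x) = 6 + x
-45*w(-1, 4)*(-1) + T(1/2, -7) = -45*(6 + 4)*(-1) + (-1 - 1*(-7)) = -450*(-1) + (-1 + 7) = -45*(-10) + 6 = 450 + 6 = 456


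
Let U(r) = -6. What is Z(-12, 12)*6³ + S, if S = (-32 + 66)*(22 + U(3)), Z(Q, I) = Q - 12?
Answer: -4640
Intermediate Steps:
Z(Q, I) = -12 + Q
S = 544 (S = (-32 + 66)*(22 - 6) = 34*16 = 544)
Z(-12, 12)*6³ + S = (-12 - 12)*6³ + 544 = -24*216 + 544 = -5184 + 544 = -4640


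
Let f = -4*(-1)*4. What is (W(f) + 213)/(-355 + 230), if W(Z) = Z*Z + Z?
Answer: -97/25 ≈ -3.8800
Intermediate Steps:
f = 16 (f = 4*4 = 16)
W(Z) = Z + Z**2 (W(Z) = Z**2 + Z = Z + Z**2)
(W(f) + 213)/(-355 + 230) = (16*(1 + 16) + 213)/(-355 + 230) = (16*17 + 213)/(-125) = (272 + 213)*(-1/125) = 485*(-1/125) = -97/25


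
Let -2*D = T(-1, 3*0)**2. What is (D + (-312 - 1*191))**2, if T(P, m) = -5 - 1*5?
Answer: 305809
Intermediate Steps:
T(P, m) = -10 (T(P, m) = -5 - 5 = -10)
D = -50 (D = -1/2*(-10)**2 = -1/2*100 = -50)
(D + (-312 - 1*191))**2 = (-50 + (-312 - 1*191))**2 = (-50 + (-312 - 191))**2 = (-50 - 503)**2 = (-553)**2 = 305809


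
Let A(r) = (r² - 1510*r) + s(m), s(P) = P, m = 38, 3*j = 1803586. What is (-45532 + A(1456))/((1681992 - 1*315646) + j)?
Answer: -186177/2951312 ≈ -0.063083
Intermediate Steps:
j = 1803586/3 (j = (⅓)*1803586 = 1803586/3 ≈ 6.0120e+5)
A(r) = 38 + r² - 1510*r (A(r) = (r² - 1510*r) + 38 = 38 + r² - 1510*r)
(-45532 + A(1456))/((1681992 - 1*315646) + j) = (-45532 + (38 + 1456² - 1510*1456))/((1681992 - 1*315646) + 1803586/3) = (-45532 + (38 + 2119936 - 2198560))/((1681992 - 315646) + 1803586/3) = (-45532 - 78586)/(1366346 + 1803586/3) = -124118/5902624/3 = -124118*3/5902624 = -186177/2951312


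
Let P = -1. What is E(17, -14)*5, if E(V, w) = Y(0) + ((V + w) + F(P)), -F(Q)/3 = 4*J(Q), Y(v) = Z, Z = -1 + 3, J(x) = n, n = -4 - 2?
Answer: 385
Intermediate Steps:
n = -6
J(x) = -6
Z = 2
Y(v) = 2
F(Q) = 72 (F(Q) = -12*(-6) = -3*(-24) = 72)
E(V, w) = 74 + V + w (E(V, w) = 2 + ((V + w) + 72) = 2 + (72 + V + w) = 74 + V + w)
E(17, -14)*5 = (74 + 17 - 14)*5 = 77*5 = 385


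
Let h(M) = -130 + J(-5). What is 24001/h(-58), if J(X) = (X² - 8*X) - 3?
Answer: -24001/68 ≈ -352.96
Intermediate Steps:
J(X) = -3 + X² - 8*X
h(M) = -68 (h(M) = -130 + (-3 + (-5)² - 8*(-5)) = -130 + (-3 + 25 + 40) = -130 + 62 = -68)
24001/h(-58) = 24001/(-68) = 24001*(-1/68) = -24001/68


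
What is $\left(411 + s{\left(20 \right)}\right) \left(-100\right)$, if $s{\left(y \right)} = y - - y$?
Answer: $-45100$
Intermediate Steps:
$s{\left(y \right)} = 2 y$ ($s{\left(y \right)} = y + y = 2 y$)
$\left(411 + s{\left(20 \right)}\right) \left(-100\right) = \left(411 + 2 \cdot 20\right) \left(-100\right) = \left(411 + 40\right) \left(-100\right) = 451 \left(-100\right) = -45100$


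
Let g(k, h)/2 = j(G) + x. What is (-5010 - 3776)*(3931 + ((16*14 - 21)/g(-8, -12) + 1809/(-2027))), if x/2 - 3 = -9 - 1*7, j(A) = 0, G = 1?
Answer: -1817988466975/52702 ≈ -3.4496e+7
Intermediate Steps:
x = -26 (x = 6 + 2*(-9 - 1*7) = 6 + 2*(-9 - 7) = 6 + 2*(-16) = 6 - 32 = -26)
g(k, h) = -52 (g(k, h) = 2*(0 - 26) = 2*(-26) = -52)
(-5010 - 3776)*(3931 + ((16*14 - 21)/g(-8, -12) + 1809/(-2027))) = (-5010 - 3776)*(3931 + ((16*14 - 21)/(-52) + 1809/(-2027))) = -8786*(3931 + ((224 - 21)*(-1/52) + 1809*(-1/2027))) = -8786*(3931 + (203*(-1/52) - 1809/2027)) = -8786*(3931 + (-203/52 - 1809/2027)) = -8786*(3931 - 505549/105404) = -8786*413837575/105404 = -1817988466975/52702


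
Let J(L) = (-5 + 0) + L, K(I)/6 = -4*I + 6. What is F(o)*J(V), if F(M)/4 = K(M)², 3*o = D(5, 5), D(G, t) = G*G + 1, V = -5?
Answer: -1183360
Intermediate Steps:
K(I) = 36 - 24*I (K(I) = 6*(-4*I + 6) = 6*(6 - 4*I) = 36 - 24*I)
D(G, t) = 1 + G² (D(G, t) = G² + 1 = 1 + G²)
J(L) = -5 + L
o = 26/3 (o = (1 + 5²)/3 = (1 + 25)/3 = (⅓)*26 = 26/3 ≈ 8.6667)
F(M) = 4*(36 - 24*M)²
F(o)*J(V) = (576*(-3 + 2*(26/3))²)*(-5 - 5) = (576*(-3 + 52/3)²)*(-10) = (576*(43/3)²)*(-10) = (576*(1849/9))*(-10) = 118336*(-10) = -1183360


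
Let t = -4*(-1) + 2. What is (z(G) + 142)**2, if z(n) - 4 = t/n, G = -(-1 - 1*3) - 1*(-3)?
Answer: 1056784/49 ≈ 21567.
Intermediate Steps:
t = 6 (t = 4 + 2 = 6)
G = 7 (G = -(-1 - 3) + 3 = -1*(-4) + 3 = 4 + 3 = 7)
z(n) = 4 + 6/n
(z(G) + 142)**2 = ((4 + 6/7) + 142)**2 = (34/7 + 142)**2 = (1028/7)**2 = 1056784/49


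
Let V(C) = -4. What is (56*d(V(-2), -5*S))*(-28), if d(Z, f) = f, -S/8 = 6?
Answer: -376320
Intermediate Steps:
S = -48 (S = -8*6 = -48)
(56*d(V(-2), -5*S))*(-28) = (56*(-5*(-48)))*(-28) = (56*240)*(-28) = 13440*(-28) = -376320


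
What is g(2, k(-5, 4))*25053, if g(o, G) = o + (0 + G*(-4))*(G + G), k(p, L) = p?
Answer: -4960494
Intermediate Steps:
g(o, G) = o - 8*G**2 (g(o, G) = o + (0 - 4*G)*(2*G) = o + (-4*G)*(2*G) = o - 8*G**2)
g(2, k(-5, 4))*25053 = (2 - 8*(-5)**2)*25053 = (2 - 8*25)*25053 = (2 - 200)*25053 = -198*25053 = -4960494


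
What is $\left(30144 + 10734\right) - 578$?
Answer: $40300$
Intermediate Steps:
$\left(30144 + 10734\right) - 578 = 40878 - 578 = 40300$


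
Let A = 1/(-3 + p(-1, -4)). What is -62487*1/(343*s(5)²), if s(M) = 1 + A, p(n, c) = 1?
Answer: -249948/343 ≈ -728.71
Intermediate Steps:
A = -½ (A = 1/(-3 + 1) = 1/(-2) = -½ ≈ -0.50000)
s(M) = ½ (s(M) = 1 - ½ = ½)
-62487*1/(343*s(5)²) = -62487/((½)²*7³) = -62487/((¼)*343) = -62487/343/4 = -62487*4/343 = -249948/343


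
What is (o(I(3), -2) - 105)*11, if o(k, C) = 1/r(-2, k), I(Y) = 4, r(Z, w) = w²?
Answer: -18469/16 ≈ -1154.3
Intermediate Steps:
o(k, C) = k⁻² (o(k, C) = 1/(k²) = k⁻²)
(o(I(3), -2) - 105)*11 = (4⁻² - 105)*11 = (1/16 - 105)*11 = -1679/16*11 = -18469/16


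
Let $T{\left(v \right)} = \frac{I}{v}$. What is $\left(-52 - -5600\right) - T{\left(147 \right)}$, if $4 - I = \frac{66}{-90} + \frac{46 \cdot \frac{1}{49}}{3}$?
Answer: $\frac{66603379}{12005} \approx 5548.0$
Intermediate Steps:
$I = \frac{1083}{245}$ ($I = 4 - \left(\frac{66}{-90} + \frac{46 \cdot \frac{1}{49}}{3}\right) = 4 - \left(66 \left(- \frac{1}{90}\right) + 46 \cdot \frac{1}{49} \cdot \frac{1}{3}\right) = 4 - \left(- \frac{11}{15} + \frac{46}{49} \cdot \frac{1}{3}\right) = 4 - \left(- \frac{11}{15} + \frac{46}{147}\right) = 4 - - \frac{103}{245} = 4 + \frac{103}{245} = \frac{1083}{245} \approx 4.4204$)
$T{\left(v \right)} = \frac{1083}{245 v}$
$\left(-52 - -5600\right) - T{\left(147 \right)} = \left(-52 - -5600\right) - \frac{1083}{245 \cdot 147} = \left(-52 + 5600\right) - \frac{1083}{245} \cdot \frac{1}{147} = 5548 - \frac{361}{12005} = \frac{66603379}{12005}$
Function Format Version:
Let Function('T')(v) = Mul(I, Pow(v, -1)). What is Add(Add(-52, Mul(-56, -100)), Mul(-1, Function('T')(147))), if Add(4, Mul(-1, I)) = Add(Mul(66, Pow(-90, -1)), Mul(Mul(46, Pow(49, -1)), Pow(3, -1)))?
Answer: Rational(66603379, 12005) ≈ 5548.0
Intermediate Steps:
I = Rational(1083, 245) (I = Add(4, Mul(-1, Add(Mul(66, Pow(-90, -1)), Mul(Mul(46, Pow(49, -1)), Pow(3, -1))))) = Add(4, Mul(-1, Add(Mul(66, Rational(-1, 90)), Mul(Mul(46, Rational(1, 49)), Rational(1, 3))))) = Add(4, Mul(-1, Add(Rational(-11, 15), Mul(Rational(46, 49), Rational(1, 3))))) = Add(4, Mul(-1, Add(Rational(-11, 15), Rational(46, 147)))) = Add(4, Mul(-1, Rational(-103, 245))) = Add(4, Rational(103, 245)) = Rational(1083, 245) ≈ 4.4204)
Function('T')(v) = Mul(Rational(1083, 245), Pow(v, -1))
Add(Add(-52, Mul(-56, -100)), Mul(-1, Function('T')(147))) = Add(Add(-52, Mul(-56, -100)), Mul(-1, Mul(Rational(1083, 245), Pow(147, -1)))) = Add(Add(-52, 5600), Mul(-1, Mul(Rational(1083, 245), Rational(1, 147)))) = Add(5548, Mul(-1, Rational(361, 12005))) = Add(5548, Rational(-361, 12005)) = Rational(66603379, 12005)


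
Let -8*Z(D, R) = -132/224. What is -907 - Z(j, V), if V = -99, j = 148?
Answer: -406369/448 ≈ -907.07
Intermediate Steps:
Z(D, R) = 33/448 (Z(D, R) = -(-33)/(2*224) = -1/8*(-33/56) = 33/448)
-907 - Z(j, V) = -907 - 1*33/448 = -907 - 33/448 = -406369/448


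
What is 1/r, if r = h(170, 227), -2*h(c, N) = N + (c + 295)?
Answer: -1/346 ≈ -0.0028902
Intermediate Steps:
h(c, N) = -295/2 - N/2 - c/2 (h(c, N) = -(N + (c + 295))/2 = -(N + (295 + c))/2 = -(295 + N + c)/2 = -295/2 - N/2 - c/2)
r = -346 (r = -295/2 - 1/2*227 - 1/2*170 = -295/2 - 227/2 - 85 = -346)
1/r = 1/(-346) = -1/346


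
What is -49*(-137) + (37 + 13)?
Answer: 6763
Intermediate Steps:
-49*(-137) + (37 + 13) = 6713 + 50 = 6763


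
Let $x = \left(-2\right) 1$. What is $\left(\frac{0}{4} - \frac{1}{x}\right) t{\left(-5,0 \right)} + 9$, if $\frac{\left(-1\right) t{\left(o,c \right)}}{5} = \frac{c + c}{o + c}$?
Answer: $9$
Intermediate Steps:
$x = -2$
$t{\left(o,c \right)} = - \frac{10 c}{c + o}$ ($t{\left(o,c \right)} = - 5 \frac{c + c}{o + c} = - 5 \frac{2 c}{c + o} = - \frac{10 c}{c + o}$)
$\left(\frac{0}{4} - \frac{1}{x}\right) t{\left(-5,0 \right)} + 9 = \left(\frac{0}{4} - \frac{1}{-2}\right) \left(\left(-10\right) 0 \frac{1}{0 - 5}\right) + 9 = \left(0 \cdot \frac{1}{4} - - \frac{1}{2}\right) \left(\left(-10\right) 0 \frac{1}{-5}\right) + 9 = \left(0 + \frac{1}{2}\right) \left(\left(-10\right) 0 \left(- \frac{1}{5}\right)\right) + 9 = \frac{1}{2} \cdot 0 + 9 = 0 + 9 = 9$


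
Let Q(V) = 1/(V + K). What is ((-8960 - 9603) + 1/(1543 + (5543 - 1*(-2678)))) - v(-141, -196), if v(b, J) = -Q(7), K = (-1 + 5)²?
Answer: -4168720249/224572 ≈ -18563.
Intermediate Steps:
K = 16 (K = 4² = 16)
Q(V) = 1/(16 + V) (Q(V) = 1/(V + 16) = 1/(16 + V))
v(b, J) = -1/23 (v(b, J) = -1/(16 + 7) = -1/23)
((-8960 - 9603) + 1/(1543 + (5543 - 1*(-2678)))) - v(-141, -196) = ((-8960 - 9603) + 1/(1543 + (5543 - 1*(-2678)))) - 1*(-1/23) = (-18563 + 1/(1543 + (5543 + 2678))) + 1/23 = (-18563 + 1/(1543 + 8221)) + 1/23 = (-18563 + 1/9764) + 1/23 = -181249131/9764 + 1/23 = -4168720249/224572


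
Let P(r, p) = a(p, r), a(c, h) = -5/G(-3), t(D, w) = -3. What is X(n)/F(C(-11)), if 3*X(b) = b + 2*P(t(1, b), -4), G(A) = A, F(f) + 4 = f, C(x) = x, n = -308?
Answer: 914/135 ≈ 6.7704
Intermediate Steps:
F(f) = -4 + f
a(c, h) = 5/3 (a(c, h) = -5/(-3) = -5*(-1/3) = 5/3)
P(r, p) = 5/3
X(b) = 10/9 + b/3 (X(b) = (b + 2*(5/3))/3 = (b + 10/3)/3 = (10/3 + b)/3 = 10/9 + b/3)
X(n)/F(C(-11)) = (10/9 + (1/3)*(-308))/(-4 - 11) = (10/9 - 308/3)/(-15) = -914/9*(-1/15) = 914/135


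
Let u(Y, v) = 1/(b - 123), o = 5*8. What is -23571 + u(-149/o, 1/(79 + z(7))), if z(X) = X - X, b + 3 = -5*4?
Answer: -3441367/146 ≈ -23571.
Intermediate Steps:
b = -23 (b = -3 - 5*4 = -3 - 20 = -23)
z(X) = 0
o = 40
u(Y, v) = -1/146 (u(Y, v) = 1/(-23 - 123) = 1/(-146) = -1/146)
-23571 + u(-149/o, 1/(79 + z(7))) = -23571 - 1/146 = -3441367/146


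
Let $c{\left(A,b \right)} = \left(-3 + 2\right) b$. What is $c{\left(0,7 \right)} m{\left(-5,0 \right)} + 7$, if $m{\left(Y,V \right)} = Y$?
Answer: $42$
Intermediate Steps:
$c{\left(A,b \right)} = - b$
$c{\left(0,7 \right)} m{\left(-5,0 \right)} + 7 = \left(-1\right) 7 \left(-5\right) + 7 = \left(-7\right) \left(-5\right) + 7 = 35 + 7 = 42$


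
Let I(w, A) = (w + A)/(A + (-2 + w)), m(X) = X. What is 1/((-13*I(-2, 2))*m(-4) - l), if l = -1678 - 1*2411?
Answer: 1/4089 ≈ 0.00024456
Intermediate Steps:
I(w, A) = (A + w)/(-2 + A + w)
l = -4089 (l = -1678 - 2411 = -4089)
1/((-13*I(-2, 2))*m(-4) - l) = 1/(-13*(2 - 2)/(-2 + 2 - 2)*(-4) - 1*(-4089)) = 1/(-13*0/(-2)*(-4) + 4089) = 1/(-(-13)*0/2*(-4) + 4089) = 1/(-13*0*(-4) + 4089) = 1/(0*(-4) + 4089) = 1/(0 + 4089) = 1/4089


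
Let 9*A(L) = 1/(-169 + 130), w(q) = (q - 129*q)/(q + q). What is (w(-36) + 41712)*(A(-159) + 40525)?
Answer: 592412563552/351 ≈ 1.6878e+9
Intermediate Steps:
w(q) = -64 (w(q) = (-128*q)/((2*q)) = (-128*q)*(1/(2*q)) = -64)
A(L) = -1/351 (A(L) = 1/(9*(-169 + 130)) = (⅑)/(-39) = (⅑)*(-1/39) = -1/351)
(w(-36) + 41712)*(A(-159) + 40525) = (-64 + 41712)*(-1/351 + 40525) = 41648*(14224274/351) = 592412563552/351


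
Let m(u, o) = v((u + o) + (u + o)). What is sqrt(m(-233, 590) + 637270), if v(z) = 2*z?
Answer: sqrt(638698) ≈ 799.19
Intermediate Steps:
m(u, o) = 4*o + 4*u (m(u, o) = 2*((u + o) + (u + o)) = 2*((o + u) + (o + u)) = 2*(2*o + 2*u) = 4*o + 4*u)
sqrt(m(-233, 590) + 637270) = sqrt((4*590 + 4*(-233)) + 637270) = sqrt((2360 - 932) + 637270) = sqrt(1428 + 637270) = sqrt(638698)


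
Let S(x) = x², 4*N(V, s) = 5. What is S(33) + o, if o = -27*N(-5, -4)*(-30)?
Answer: 4203/2 ≈ 2101.5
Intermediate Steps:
N(V, s) = 5/4 (N(V, s) = (¼)*5 = 5/4)
o = 2025/2 (o = -27*5/4*(-30) = -135/4*(-30) = 2025/2 ≈ 1012.5)
S(33) + o = 33² + 2025/2 = 1089 + 2025/2 = 4203/2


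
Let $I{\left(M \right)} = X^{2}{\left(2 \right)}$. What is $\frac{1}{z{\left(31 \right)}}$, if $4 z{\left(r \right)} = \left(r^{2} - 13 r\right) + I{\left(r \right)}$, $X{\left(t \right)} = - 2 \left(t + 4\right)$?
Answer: $\frac{2}{351} \approx 0.005698$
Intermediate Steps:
$X{\left(t \right)} = -8 - 2 t$ ($X{\left(t \right)} = - 2 \left(4 + t\right) = -8 - 2 t$)
$I{\left(M \right)} = 144$ ($I{\left(M \right)} = \left(-8 - 4\right)^{2} = \left(-12\right)^{2} = 144$)
$z{\left(r \right)} = 36 - \frac{13 r}{4} + \frac{r^{2}}{4}$ ($z{\left(r \right)} = \frac{\left(r^{2} - 13 r\right) + 144}{4} = \frac{144 + r^{2} - 13 r}{4} = 36 - \frac{13 r}{4} + \frac{r^{2}}{4}$)
$\frac{1}{z{\left(31 \right)}} = \frac{1}{36 - \frac{403}{4} + \frac{31^{2}}{4}} = \frac{1}{36 - \frac{403}{4} + \frac{1}{4} \cdot 961} = \frac{1}{36 - \frac{403}{4} + \frac{961}{4}} = \frac{1}{\frac{351}{2}} = \frac{2}{351}$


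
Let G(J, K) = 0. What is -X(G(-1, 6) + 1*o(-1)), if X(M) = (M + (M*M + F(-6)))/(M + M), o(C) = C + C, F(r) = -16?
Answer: -7/2 ≈ -3.5000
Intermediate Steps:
o(C) = 2*C
X(M) = (-16 + M + M²)/(2*M) (X(M) = (M + (M*M - 16))/(M + M) = (M + (M² - 16))/((2*M)) = (M + (-16 + M²))*(1/(2*M)) = (-16 + M + M²)*(1/(2*M)) = (-16 + M + M²)/(2*M))
-X(G(-1, 6) + 1*o(-1)) = -(-16 + (0 + 1*(2*(-1)))*(1 + (0 + 1*(2*(-1)))))/(2*(0 + 1*(2*(-1)))) = -(-16 + (0 + 1*(-2))*(1 + (0 + 1*(-2))))/(2*(0 + 1*(-2))) = -(-16 + (0 - 2)*(1 + (0 - 2)))/(2*(0 - 2)) = -(-16 - 2*(1 - 2))/(2*(-2)) = -(-1)*(-16 - 2*(-1))/(2*2) = -(-1)*(-16 + 2)/(2*2) = -(-1)*(-14)/(2*2) = -1*7/2 = -7/2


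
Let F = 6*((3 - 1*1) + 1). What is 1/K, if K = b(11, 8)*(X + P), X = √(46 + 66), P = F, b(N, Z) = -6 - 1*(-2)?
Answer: -9/424 + √7/212 ≈ -0.0087465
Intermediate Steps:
b(N, Z) = -4 (b(N, Z) = -6 + 2 = -4)
F = 18 (F = 6*((3 - 1) + 1) = 6*(2 + 1) = 6*3 = 18)
P = 18
X = 4*√7 (X = √112 = 4*√7 ≈ 10.583)
K = -72 - 16*√7 (K = -4*(4*√7 + 18) = -4*(18 + 4*√7) = -72 - 16*√7 ≈ -114.33)
1/K = 1/(-72 - 16*√7)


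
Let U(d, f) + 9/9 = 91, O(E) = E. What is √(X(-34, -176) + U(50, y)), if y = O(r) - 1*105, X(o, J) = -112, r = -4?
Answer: I*√22 ≈ 4.6904*I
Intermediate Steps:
y = -109 (y = -4 - 1*105 = -4 - 105 = -109)
U(d, f) = 90 (U(d, f) = -1 + 91 = 90)
√(X(-34, -176) + U(50, y)) = √(-112 + 90) = √(-22) = I*√22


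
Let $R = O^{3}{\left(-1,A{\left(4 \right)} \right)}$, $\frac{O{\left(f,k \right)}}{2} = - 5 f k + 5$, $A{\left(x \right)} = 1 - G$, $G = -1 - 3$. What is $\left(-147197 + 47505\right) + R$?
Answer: $116308$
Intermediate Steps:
$G = -4$ ($G = -1 - 3 = -4$)
$A{\left(x \right)} = 5$ ($A{\left(x \right)} = 1 - -4 = 1 + 4 = 5$)
$O{\left(f,k \right)} = 10 - 10 f k$ ($O{\left(f,k \right)} = 2 \left(- 5 f k + 5\right) = 2 \left(5 - 5 f k\right) = 10 - 10 f k$)
$R = 216000$ ($R = \left(10 - \left(-10\right) 5\right)^{3} = \left(10 + 50\right)^{3} = 60^{3} = 216000$)
$\left(-147197 + 47505\right) + R = \left(-147197 + 47505\right) + 216000 = -99692 + 216000 = 116308$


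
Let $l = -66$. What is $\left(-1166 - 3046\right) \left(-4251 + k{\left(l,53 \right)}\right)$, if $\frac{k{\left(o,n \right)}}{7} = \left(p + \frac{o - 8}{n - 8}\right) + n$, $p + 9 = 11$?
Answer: $\frac{81660384}{5} \approx 1.6332 \cdot 10^{7}$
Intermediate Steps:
$p = 2$ ($p = -9 + 11 = 2$)
$k{\left(o,n \right)} = 14 + 7 n + \frac{7 \left(-8 + o\right)}{-8 + n}$ ($k{\left(o,n \right)} = 7 \left(\left(2 + \frac{o - 8}{n - 8}\right) + n\right) = 7 \left(\left(2 + \frac{-8 + o}{-8 + n}\right) + n\right) = 7 \left(2 + n + \frac{-8 + o}{-8 + n}\right) = 14 + 7 n + \frac{7 \left(-8 + o\right)}{-8 + n}$)
$\left(-1166 - 3046\right) \left(-4251 + k{\left(l,53 \right)}\right) = \left(-1166 - 3046\right) \left(-4251 + \frac{7 \left(-24 - 66 + 53^{2} - 318\right)}{-8 + 53}\right) = - 4212 \left(-4251 + \frac{7 \left(-24 - 66 + 2809 - 318\right)}{45}\right) = - 4212 \left(-4251 + 7 \cdot \frac{1}{45} \cdot 2401\right) = - 4212 \left(-4251 + \frac{16807}{45}\right) = \left(-4212\right) \left(- \frac{174488}{45}\right) = \frac{81660384}{5}$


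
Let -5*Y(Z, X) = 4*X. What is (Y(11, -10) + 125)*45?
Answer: 5985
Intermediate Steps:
Y(Z, X) = -4*X/5
(Y(11, -10) + 125)*45 = (-4/5*(-10) + 125)*45 = (8 + 125)*45 = 133*45 = 5985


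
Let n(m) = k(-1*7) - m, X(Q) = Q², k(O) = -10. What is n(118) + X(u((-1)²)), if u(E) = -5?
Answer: -103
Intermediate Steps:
n(m) = -10 - m
n(118) + X(u((-1)²)) = (-10 - 1*118) + (-5)² = (-10 - 118) + 25 = -128 + 25 = -103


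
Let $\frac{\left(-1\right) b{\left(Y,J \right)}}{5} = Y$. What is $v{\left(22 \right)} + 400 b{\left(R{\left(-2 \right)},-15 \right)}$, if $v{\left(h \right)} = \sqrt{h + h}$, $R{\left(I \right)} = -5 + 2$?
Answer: $6000 + 2 \sqrt{11} \approx 6006.6$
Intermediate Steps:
$R{\left(I \right)} = -3$
$v{\left(h \right)} = \sqrt{2} \sqrt{h}$ ($v{\left(h \right)} = \sqrt{2 h} = \sqrt{2} \sqrt{h}$)
$b{\left(Y,J \right)} = - 5 Y$
$v{\left(22 \right)} + 400 b{\left(R{\left(-2 \right)},-15 \right)} = \sqrt{2} \sqrt{22} + 400 \left(\left(-5\right) \left(-3\right)\right) = 2 \sqrt{11} + 400 \cdot 15 = 2 \sqrt{11} + 6000 = 6000 + 2 \sqrt{11}$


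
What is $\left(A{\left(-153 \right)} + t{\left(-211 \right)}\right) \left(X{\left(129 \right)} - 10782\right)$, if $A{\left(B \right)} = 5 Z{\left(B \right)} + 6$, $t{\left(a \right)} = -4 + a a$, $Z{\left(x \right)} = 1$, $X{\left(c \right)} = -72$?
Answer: $-483306912$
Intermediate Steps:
$t{\left(a \right)} = -4 + a^{2}$
$A{\left(B \right)} = 11$ ($A{\left(B \right)} = 5 \cdot 1 + 6 = 5 + 6 = 11$)
$\left(A{\left(-153 \right)} + t{\left(-211 \right)}\right) \left(X{\left(129 \right)} - 10782\right) = \left(11 - \left(4 - \left(-211\right)^{2}\right)\right) \left(-72 - 10782\right) = \left(11 + \left(-4 + 44521\right)\right) \left(-10854\right) = \left(11 + 44517\right) \left(-10854\right) = 44528 \left(-10854\right) = -483306912$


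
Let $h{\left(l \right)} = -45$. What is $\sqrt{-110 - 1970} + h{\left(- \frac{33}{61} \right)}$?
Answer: $-45 + 4 i \sqrt{130} \approx -45.0 + 45.607 i$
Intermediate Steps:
$\sqrt{-110 - 1970} + h{\left(- \frac{33}{61} \right)} = \sqrt{-110 - 1970} - 45 = \sqrt{-2080} - 45 = 4 i \sqrt{130} - 45 = -45 + 4 i \sqrt{130}$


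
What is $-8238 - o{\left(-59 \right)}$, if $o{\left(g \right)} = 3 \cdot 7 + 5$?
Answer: $-8264$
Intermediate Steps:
$o{\left(g \right)} = 26$ ($o{\left(g \right)} = 21 + 5 = 26$)
$-8238 - o{\left(-59 \right)} = -8238 - 26 = -8264$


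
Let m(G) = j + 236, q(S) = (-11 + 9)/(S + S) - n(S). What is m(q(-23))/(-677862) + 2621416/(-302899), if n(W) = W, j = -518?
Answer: -296145479179/34220620323 ≈ -8.6540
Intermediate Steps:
q(S) = -S - 1/S (q(S) = (-11 + 9)/(S + S) - S = -2*1/(2*S) - S = -1/S - S = -S - 1/S)
m(G) = -282 (m(G) = -518 + 236 = -282)
m(q(-23))/(-677862) + 2621416/(-302899) = -282/(-677862) + 2621416/(-302899) = -282*(-1/677862) + 2621416*(-1/302899) = 47/112977 - 2621416/302899 = -296145479179/34220620323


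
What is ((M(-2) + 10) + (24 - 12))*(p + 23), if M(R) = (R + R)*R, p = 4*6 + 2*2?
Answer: 1530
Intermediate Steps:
p = 28 (p = 24 + 4 = 28)
M(R) = 2*R² (M(R) = (2*R)*R = 2*R²)
((M(-2) + 10) + (24 - 12))*(p + 23) = ((2*(-2)² + 10) + (24 - 12))*(28 + 23) = ((2*4 + 10) + 12)*51 = ((8 + 10) + 12)*51 = (18 + 12)*51 = 30*51 = 1530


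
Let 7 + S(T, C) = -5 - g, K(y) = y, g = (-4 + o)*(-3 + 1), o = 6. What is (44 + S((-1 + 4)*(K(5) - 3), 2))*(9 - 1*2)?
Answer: 252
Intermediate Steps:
g = -4 (g = (-4 + 6)*(-3 + 1) = 2*(-2) = -4)
S(T, C) = -8 (S(T, C) = -7 + (-5 - 1*(-4)) = -7 + (-5 + 4) = -7 - 1 = -8)
(44 + S((-1 + 4)*(K(5) - 3), 2))*(9 - 1*2) = (44 - 8)*(9 - 1*2) = 36*(9 - 2) = 36*7 = 252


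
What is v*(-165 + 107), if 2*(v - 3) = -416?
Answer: 11890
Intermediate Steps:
v = -205 (v = 3 + (1/2)*(-416) = 3 - 208 = -205)
v*(-165 + 107) = -205*(-165 + 107) = -205*(-58) = 11890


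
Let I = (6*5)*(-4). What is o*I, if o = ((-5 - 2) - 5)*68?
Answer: 97920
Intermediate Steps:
I = -120 (I = 30*(-4) = -120)
o = -816 (o = (-7 - 5)*68 = -12*68 = -816)
o*I = -816*(-120) = 97920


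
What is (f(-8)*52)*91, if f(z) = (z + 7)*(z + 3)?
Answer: 23660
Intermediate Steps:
f(z) = (3 + z)*(7 + z) (f(z) = (7 + z)*(3 + z) = (3 + z)*(7 + z))
(f(-8)*52)*91 = ((21 + (-8)² + 10*(-8))*52)*91 = ((21 + 64 - 80)*52)*91 = (5*52)*91 = 260*91 = 23660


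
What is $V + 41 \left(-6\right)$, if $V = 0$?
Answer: $-246$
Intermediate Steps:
$V + 41 \left(-6\right) = 0 + 41 \left(-6\right) = 0 - 246 = -246$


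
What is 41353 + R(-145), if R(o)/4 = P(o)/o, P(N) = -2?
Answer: 5996193/145 ≈ 41353.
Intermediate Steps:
R(o) = -8/o (R(o) = 4*(-2/o) = -8/o)
41353 + R(-145) = 41353 - 8/(-145) = 41353 - 8*(-1/145) = 41353 + 8/145 = 5996193/145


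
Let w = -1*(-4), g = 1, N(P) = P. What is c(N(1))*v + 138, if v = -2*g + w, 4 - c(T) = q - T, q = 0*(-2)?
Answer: 148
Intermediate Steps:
w = 4
q = 0
c(T) = 4 + T (c(T) = 4 - (0 - T) = 4 - (-1)*T = 4 + T)
v = 2 (v = -2*1 + 4 = -2 + 4 = 2)
c(N(1))*v + 138 = (4 + 1)*2 + 138 = 5*2 + 138 = 10 + 138 = 148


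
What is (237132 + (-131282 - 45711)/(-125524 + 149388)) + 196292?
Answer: 10343053343/23864 ≈ 4.3342e+5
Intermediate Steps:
(237132 + (-131282 - 45711)/(-125524 + 149388)) + 196292 = (237132 - 176993/23864) + 196292 = 5658741055/23864 + 196292 = 10343053343/23864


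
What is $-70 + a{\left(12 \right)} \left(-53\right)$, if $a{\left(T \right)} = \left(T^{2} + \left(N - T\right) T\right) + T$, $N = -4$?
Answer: $1838$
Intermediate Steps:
$a{\left(T \right)} = T + T^{2} + T \left(-4 - T\right)$ ($a{\left(T \right)} = \left(T^{2} + \left(-4 - T\right) T\right) + T = \left(T^{2} + T \left(-4 - T\right)\right) + T = T + T^{2} + T \left(-4 - T\right)$)
$-70 + a{\left(12 \right)} \left(-53\right) = -70 + \left(-3\right) 12 \left(-53\right) = -70 - -1908 = -70 + 1908 = 1838$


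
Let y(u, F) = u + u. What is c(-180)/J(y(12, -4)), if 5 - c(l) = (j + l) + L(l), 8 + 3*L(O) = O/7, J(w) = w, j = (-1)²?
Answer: 1025/126 ≈ 8.1349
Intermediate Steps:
j = 1
y(u, F) = 2*u
L(O) = -8/3 + O/21 (L(O) = -8/3 + (O/7)/3 = -8/3 + O/21)
c(l) = 20/3 - 22*l/21 (c(l) = 5 - ((1 + l) + (-8/3 + l/21)) = 5 - (-5/3 + 22*l/21) = 5 + (5/3 - 22*l/21) = 20/3 - 22*l/21)
c(-180)/J(y(12, -4)) = (20/3 - 22/21*(-180))/((2*12)) = (20/3 + 1320/7)/24 = (4100/21)*(1/24) = 1025/126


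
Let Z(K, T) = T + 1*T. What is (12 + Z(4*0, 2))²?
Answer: 256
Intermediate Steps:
Z(K, T) = 2*T (Z(K, T) = T + T = 2*T)
(12 + Z(4*0, 2))² = (12 + 2*2)² = (12 + 4)² = 16² = 256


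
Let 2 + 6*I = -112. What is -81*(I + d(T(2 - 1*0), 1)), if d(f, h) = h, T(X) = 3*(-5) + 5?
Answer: 1458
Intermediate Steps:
T(X) = -10 (T(X) = -15 + 5 = -10)
I = -19 (I = -1/3 + (1/6)*(-112) = -1/3 - 56/3 = -19)
-81*(I + d(T(2 - 1*0), 1)) = -81*(-19 + 1) = -81*(-18) = 1458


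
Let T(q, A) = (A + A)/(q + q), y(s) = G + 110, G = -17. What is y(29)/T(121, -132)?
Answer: -341/4 ≈ -85.250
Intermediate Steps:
y(s) = 93 (y(s) = -17 + 110 = 93)
T(q, A) = A/q (T(q, A) = (2*A)/((2*q)) = (2*A)*(1/(2*q)) = A/q)
y(29)/T(121, -132) = 93/((-132/121)) = 93/((-132*1/121)) = 93/(-12/11) = 93*(-11/12) = -341/4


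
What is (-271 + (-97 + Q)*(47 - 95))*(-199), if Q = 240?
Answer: 1419865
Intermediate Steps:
(-271 + (-97 + Q)*(47 - 95))*(-199) = (-271 + (-97 + 240)*(47 - 95))*(-199) = (-271 + 143*(-48))*(-199) = (-271 - 6864)*(-199) = -7135*(-199) = 1419865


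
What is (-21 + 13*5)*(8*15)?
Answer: 5280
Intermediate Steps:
(-21 + 13*5)*(8*15) = (-21 + 65)*120 = 44*120 = 5280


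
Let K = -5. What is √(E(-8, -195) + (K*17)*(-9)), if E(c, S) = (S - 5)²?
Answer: √40765 ≈ 201.90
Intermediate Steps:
E(c, S) = (-5 + S)²
√(E(-8, -195) + (K*17)*(-9)) = √((-5 - 195)² - 5*17*(-9)) = √((-200)² - 85*(-9)) = √(40000 + 765) = √40765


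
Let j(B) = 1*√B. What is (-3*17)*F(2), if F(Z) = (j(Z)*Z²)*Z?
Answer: -408*√2 ≈ -577.00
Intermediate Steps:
j(B) = √B
F(Z) = Z^(7/2) (F(Z) = (√Z*Z²)*Z = Z^(5/2)*Z = Z^(7/2))
(-3*17)*F(2) = (-3*17)*2^(7/2) = -408*√2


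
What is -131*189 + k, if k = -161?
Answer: -24920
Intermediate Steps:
-131*189 + k = -131*189 - 161 = -24759 - 161 = -24920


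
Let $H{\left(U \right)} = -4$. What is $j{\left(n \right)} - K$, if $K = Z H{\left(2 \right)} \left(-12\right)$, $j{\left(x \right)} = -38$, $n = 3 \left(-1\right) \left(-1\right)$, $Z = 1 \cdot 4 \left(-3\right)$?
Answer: $538$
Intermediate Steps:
$Z = -12$ ($Z = 4 \left(-3\right) = -12$)
$n = 3$ ($n = \left(-3\right) \left(-1\right) = 3$)
$K = -576$ ($K = \left(-12\right) \left(-4\right) \left(-12\right) = 48 \left(-12\right) = -576$)
$j{\left(n \right)} - K = -38 - -576 = -38 + 576 = 538$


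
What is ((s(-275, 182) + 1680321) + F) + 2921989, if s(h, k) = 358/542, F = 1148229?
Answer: 1558396248/271 ≈ 5.7505e+6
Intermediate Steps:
s(h, k) = 179/271 (s(h, k) = 358*(1/542) = 179/271)
((s(-275, 182) + 1680321) + F) + 2921989 = ((179/271 + 1680321) + 1148229) + 2921989 = (455367170/271 + 1148229) + 2921989 = 766537229/271 + 2921989 = 1558396248/271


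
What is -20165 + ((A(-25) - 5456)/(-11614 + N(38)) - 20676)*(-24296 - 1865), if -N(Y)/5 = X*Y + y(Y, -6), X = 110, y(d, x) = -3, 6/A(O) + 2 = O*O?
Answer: 10951136481538265/20246877 ≈ 5.4088e+8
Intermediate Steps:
A(O) = 6/(-2 + O**2) (A(O) = 6/(-2 + O*O) = 6/(-2 + O**2))
N(Y) = 15 - 550*Y (N(Y) = -5*(110*Y - 3) = -5*(-3 + 110*Y) = 15 - 550*Y)
-20165 + ((A(-25) - 5456)/(-11614 + N(38)) - 20676)*(-24296 - 1865) = -20165 + ((6/(-2 + (-25)**2) - 5456)/(-11614 + (15 - 550*38)) - 20676)*(-24296 - 1865) = -20165 + ((6/(-2 + 625) - 5456)/(-11614 + (15 - 20900)) - 20676)*(-26161) = -20165 + ((6/623 - 5456)/(-11614 - 20885) - 20676)*(-26161) = -20165 + ((6*(1/623) - 5456)/(-32499) - 20676)*(-26161) = -20165 + ((6/623 - 5456)*(-1/32499) - 20676)*(-26161) = -20165 + (-3399082/623*(-1/32499) - 20676)*(-26161) = -20165 + (3399082/20246877 - 20676)*(-26161) = -20165 - 418621029770/20246877*(-26161) = -20165 + 10951544759812970/20246877 = 10951136481538265/20246877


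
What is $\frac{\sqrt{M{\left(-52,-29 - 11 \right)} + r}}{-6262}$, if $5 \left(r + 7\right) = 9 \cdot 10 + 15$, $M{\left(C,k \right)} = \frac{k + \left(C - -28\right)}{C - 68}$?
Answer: $- \frac{\sqrt{3270}}{93930} \approx -0.00060879$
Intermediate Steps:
$M{\left(C,k \right)} = \frac{28 + C + k}{-68 + C}$ ($M{\left(C,k \right)} = \frac{k + \left(C + 28\right)}{-68 + C} = \frac{k + \left(28 + C\right)}{-68 + C} = \frac{28 + C + k}{-68 + C}$)
$r = 14$ ($r = -7 + \frac{9 \cdot 10 + 15}{5} = -7 + \frac{90 + 15}{5} = -7 + \frac{1}{5} \cdot 105 = -7 + 21 = 14$)
$\frac{\sqrt{M{\left(-52,-29 - 11 \right)} + r}}{-6262} = \frac{\sqrt{\frac{28 - 52 - 40}{-68 - 52} + 14}}{-6262} = \sqrt{\frac{28 - 52 - 40}{-120} + 14} \left(- \frac{1}{6262}\right) = \sqrt{\left(- \frac{1}{120}\right) \left(-64\right) + 14} \left(- \frac{1}{6262}\right) = \sqrt{\frac{8}{15} + 14} \left(- \frac{1}{6262}\right) = \sqrt{\frac{218}{15}} \left(- \frac{1}{6262}\right) = \frac{\sqrt{3270}}{15} \left(- \frac{1}{6262}\right) = - \frac{\sqrt{3270}}{93930}$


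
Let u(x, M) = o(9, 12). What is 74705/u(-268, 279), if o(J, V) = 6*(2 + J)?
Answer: 74705/66 ≈ 1131.9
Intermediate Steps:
o(J, V) = 12 + 6*J
u(x, M) = 66 (u(x, M) = 12 + 6*9 = 12 + 54 = 66)
74705/u(-268, 279) = 74705/66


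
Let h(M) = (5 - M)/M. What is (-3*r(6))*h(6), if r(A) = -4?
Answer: -2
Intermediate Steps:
h(M) = (5 - M)/M
(-3*r(6))*h(6) = (-3*(-4))*((5 - 1*6)/6) = 12*((5 - 6)/6) = 12*((⅙)*(-1)) = 12*(-⅙) = -2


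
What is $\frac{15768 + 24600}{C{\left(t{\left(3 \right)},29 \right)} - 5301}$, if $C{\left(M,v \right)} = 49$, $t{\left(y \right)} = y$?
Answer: $- \frac{10092}{1313} \approx -7.6862$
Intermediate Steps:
$\frac{15768 + 24600}{C{\left(t{\left(3 \right)},29 \right)} - 5301} = \frac{15768 + 24600}{49 - 5301} = \frac{40368}{-5252} = 40368 \left(- \frac{1}{5252}\right) = - \frac{10092}{1313}$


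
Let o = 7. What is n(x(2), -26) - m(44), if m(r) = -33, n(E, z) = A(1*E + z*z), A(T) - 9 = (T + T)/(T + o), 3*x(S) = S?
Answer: 12886/293 ≈ 43.979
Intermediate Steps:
x(S) = S/3
A(T) = 9 + 2*T/(7 + T) (A(T) = 9 + (T + T)/(T + 7) = 9 + (2*T)/(7 + T) = 9 + 2*T/(7 + T))
n(E, z) = (63 + 11*E + 11*z**2)/(7 + E + z**2) (n(E, z) = (63 + 11*(1*E + z*z))/(7 + (1*E + z*z)) = (63 + 11*(E + z**2))/(7 + (E + z**2)) = (63 + (11*E + 11*z**2))/(7 + E + z**2) = (63 + 11*E + 11*z**2)/(7 + E + z**2))
n(x(2), -26) - m(44) = (63 + 11*((1/3)*2) + 11*(-26)**2)/(7 + (1/3)*2 + (-26)**2) - 1*(-33) = (63 + 11*(2/3) + 11*676)/(7 + 2/3 + 676) + 33 = (63 + 22/3 + 7436)/(2051/3) + 33 = (3/2051)*(22519/3) + 33 = 3217/293 + 33 = 12886/293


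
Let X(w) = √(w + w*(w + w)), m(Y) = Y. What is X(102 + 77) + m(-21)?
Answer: -21 + √64261 ≈ 232.50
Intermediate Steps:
X(w) = √(w + 2*w²) (X(w) = √(w + w*(2*w)) = √(w + 2*w²))
X(102 + 77) + m(-21) = √((102 + 77)*(1 + 2*(102 + 77))) - 21 = √(179*(1 + 2*179)) - 21 = √(179*(1 + 358)) - 21 = √(179*359) - 21 = √64261 - 21 = -21 + √64261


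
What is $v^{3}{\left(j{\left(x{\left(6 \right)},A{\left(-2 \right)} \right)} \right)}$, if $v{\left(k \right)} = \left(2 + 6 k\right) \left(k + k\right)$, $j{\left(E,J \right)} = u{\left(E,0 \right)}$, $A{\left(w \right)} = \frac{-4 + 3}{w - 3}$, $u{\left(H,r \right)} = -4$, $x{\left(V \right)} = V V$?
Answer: $5451776$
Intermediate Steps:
$x{\left(V \right)} = V^{2}$
$A{\left(w \right)} = - \frac{1}{-3 + w}$
$j{\left(E,J \right)} = -4$
$v{\left(k \right)} = 2 k \left(2 + 6 k\right)$ ($v{\left(k \right)} = \left(2 + 6 k\right) 2 k = 2 k \left(2 + 6 k\right)$)
$v^{3}{\left(j{\left(x{\left(6 \right)},A{\left(-2 \right)} \right)} \right)} = \left(4 \left(-4\right) \left(1 + 3 \left(-4\right)\right)\right)^{3} = \left(4 \left(-4\right) \left(1 - 12\right)\right)^{3} = \left(4 \left(-4\right) \left(-11\right)\right)^{3} = 176^{3} = 5451776$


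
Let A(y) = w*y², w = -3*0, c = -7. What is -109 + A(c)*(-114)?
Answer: -109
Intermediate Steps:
w = 0
A(y) = 0 (A(y) = 0*y² = 0)
-109 + A(c)*(-114) = -109 + 0*(-114) = -109 + 0 = -109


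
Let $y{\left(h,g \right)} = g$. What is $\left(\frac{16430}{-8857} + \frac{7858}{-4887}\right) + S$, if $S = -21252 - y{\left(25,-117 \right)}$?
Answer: $- \frac{914960592181}{43284159} \approx -21138.0$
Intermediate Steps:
$S = -21135$ ($S = -21252 - -117 = -21252 + 117 = -21135$)
$\left(\frac{16430}{-8857} + \frac{7858}{-4887}\right) + S = \left(\frac{16430}{-8857} + \frac{7858}{-4887}\right) - 21135 = \left(16430 \left(- \frac{1}{8857}\right) + 7858 \left(- \frac{1}{4887}\right)\right) - 21135 = \left(- \frac{16430}{8857} - \frac{7858}{4887}\right) - 21135 = - \frac{149891716}{43284159} - 21135 = - \frac{914960592181}{43284159}$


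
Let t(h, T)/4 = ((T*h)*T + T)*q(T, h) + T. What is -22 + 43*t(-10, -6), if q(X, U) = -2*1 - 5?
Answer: 439610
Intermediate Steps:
q(X, U) = -7 (q(X, U) = -2 - 5 = -7)
t(h, T) = -24*T - 28*h*T² (t(h, T) = 4*(((T*h)*T + T)*(-7) + T) = 4*((h*T² + T)*(-7) + T) = 4*((T + h*T²)*(-7) + T) = 4*((-7*T - 7*h*T²) + T) = 4*(-6*T - 7*h*T²) = -24*T - 28*h*T²)
-22 + 43*t(-10, -6) = -22 + 43*(4*(-6)*(-6 - 7*(-6)*(-10))) = -22 + 43*(4*(-6)*(-6 - 420)) = -22 + 43*(4*(-6)*(-426)) = -22 + 43*10224 = -22 + 439632 = 439610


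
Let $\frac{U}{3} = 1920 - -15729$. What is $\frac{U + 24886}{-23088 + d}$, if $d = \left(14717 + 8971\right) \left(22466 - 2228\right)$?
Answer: $\frac{77833}{479374656} \approx 0.00016236$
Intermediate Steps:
$d = 479397744$ ($d = 23688 \cdot 20238 = 479397744$)
$U = 52947$ ($U = 3 \left(1920 - -15729\right) = 3 \left(1920 + 15729\right) = 3 \cdot 17649 = 52947$)
$\frac{U + 24886}{-23088 + d} = \frac{52947 + 24886}{-23088 + 479397744} = \frac{77833}{479374656}$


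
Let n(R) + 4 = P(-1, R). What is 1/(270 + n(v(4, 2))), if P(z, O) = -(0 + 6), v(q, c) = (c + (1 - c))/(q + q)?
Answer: 1/260 ≈ 0.0038462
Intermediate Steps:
v(q, c) = 1/(2*q)
P(z, O) = -6 (P(z, O) = -1*6 = -6)
n(R) = -10 (n(R) = -4 - 6 = -10)
1/(270 + n(v(4, 2))) = 1/(270 - 10) = 1/260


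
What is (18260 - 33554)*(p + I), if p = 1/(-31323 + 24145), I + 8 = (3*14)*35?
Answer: -80249415045/3589 ≈ -2.2360e+7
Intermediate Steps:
I = 1462 (I = -8 + (3*14)*35 = -8 + 42*35 = -8 + 1470 = 1462)
p = -1/7178 (p = 1/(-7178) = -1/7178 ≈ -0.00013931)
(18260 - 33554)*(p + I) = (18260 - 33554)*(-1/7178 + 1462) = -15294*10494235/7178 = -80249415045/3589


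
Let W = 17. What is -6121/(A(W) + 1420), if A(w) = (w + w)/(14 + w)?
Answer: -189751/44054 ≈ -4.3072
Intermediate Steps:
A(w) = 2*w/(14 + w) (A(w) = (2*w)/(14 + w) = 2*w/(14 + w))
-6121/(A(W) + 1420) = -6121/(2*17/(14 + 17) + 1420) = -6121/(2*17/31 + 1420) = -6121/(2*17*(1/31) + 1420) = -6121/(34/31 + 1420) = -6121/44054/31 = -6121*31/44054 = -189751/44054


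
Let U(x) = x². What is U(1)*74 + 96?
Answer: 170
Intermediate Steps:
U(1)*74 + 96 = 1²*74 + 96 = 1*74 + 96 = 74 + 96 = 170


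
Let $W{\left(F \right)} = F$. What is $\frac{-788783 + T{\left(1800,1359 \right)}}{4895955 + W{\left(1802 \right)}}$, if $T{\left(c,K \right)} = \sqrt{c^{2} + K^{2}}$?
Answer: $- \frac{788783}{4897757} + \frac{9 \sqrt{62801}}{4897757} \approx -0.16059$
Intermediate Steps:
$T{\left(c,K \right)} = \sqrt{K^{2} + c^{2}}$
$\frac{-788783 + T{\left(1800,1359 \right)}}{4895955 + W{\left(1802 \right)}} = \frac{-788783 + \sqrt{1359^{2} + 1800^{2}}}{4895955 + 1802} = \frac{-788783 + \sqrt{1846881 + 3240000}}{4897757} = \left(-788783 + \sqrt{5086881}\right) \frac{1}{4897757} = \left(-788783 + 9 \sqrt{62801}\right) \frac{1}{4897757} = - \frac{788783}{4897757} + \frac{9 \sqrt{62801}}{4897757}$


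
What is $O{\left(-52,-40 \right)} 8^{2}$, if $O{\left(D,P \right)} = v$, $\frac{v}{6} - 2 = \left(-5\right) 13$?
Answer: $-24192$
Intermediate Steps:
$v = -378$ ($v = 12 + 6 \left(\left(-5\right) 13\right) = 12 + 6 \left(-65\right) = 12 - 390 = -378$)
$O{\left(D,P \right)} = -378$
$O{\left(-52,-40 \right)} 8^{2} = - 378 \cdot 8^{2} = \left(-378\right) 64 = -24192$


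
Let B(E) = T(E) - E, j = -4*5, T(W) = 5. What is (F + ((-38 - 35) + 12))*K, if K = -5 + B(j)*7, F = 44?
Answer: -2890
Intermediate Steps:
j = -20
B(E) = 5 - E
K = 170 (K = -5 + (5 - 1*(-20))*7 = -5 + (5 + 20)*7 = -5 + 25*7 = -5 + 175 = 170)
(F + ((-38 - 35) + 12))*K = (44 + ((-38 - 35) + 12))*170 = (44 + (-73 + 12))*170 = (44 - 61)*170 = -17*170 = -2890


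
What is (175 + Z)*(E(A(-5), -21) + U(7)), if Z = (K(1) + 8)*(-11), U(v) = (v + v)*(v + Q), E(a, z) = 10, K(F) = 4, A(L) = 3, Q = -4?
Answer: 2236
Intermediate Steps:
U(v) = 2*v*(-4 + v) (U(v) = (v + v)*(v - 4) = (2*v)*(-4 + v) = 2*v*(-4 + v))
Z = -132 (Z = (4 + 8)*(-11) = 12*(-11) = -132)
(175 + Z)*(E(A(-5), -21) + U(7)) = (175 - 132)*(10 + 2*7*(-4 + 7)) = 43*(10 + 2*7*3) = 43*(10 + 42) = 43*52 = 2236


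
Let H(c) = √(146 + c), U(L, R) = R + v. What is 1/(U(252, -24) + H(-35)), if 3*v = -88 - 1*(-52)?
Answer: -12/395 - √111/1185 ≈ -0.039271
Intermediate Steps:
v = -12 (v = (-88 - 1*(-52))/3 = (-88 + 52)/3 = (⅓)*(-36) = -12)
U(L, R) = -12 + R (U(L, R) = R - 12 = -12 + R)
1/(U(252, -24) + H(-35)) = 1/((-12 - 24) + √(146 - 35)) = 1/(-36 + √111)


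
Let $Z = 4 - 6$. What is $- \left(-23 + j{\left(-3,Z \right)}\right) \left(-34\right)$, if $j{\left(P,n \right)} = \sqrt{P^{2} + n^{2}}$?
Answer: $-782 + 34 \sqrt{13} \approx -659.41$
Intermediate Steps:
$Z = -2$ ($Z = 4 - 6 = -2$)
$- \left(-23 + j{\left(-3,Z \right)}\right) \left(-34\right) = - \left(-23 + \sqrt{\left(-3\right)^{2} + \left(-2\right)^{2}}\right) \left(-34\right) = - \left(-23 + \sqrt{9 + 4}\right) \left(-34\right) = - \left(-23 + \sqrt{13}\right) \left(-34\right) = - (782 - 34 \sqrt{13}) = -782 + 34 \sqrt{13}$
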